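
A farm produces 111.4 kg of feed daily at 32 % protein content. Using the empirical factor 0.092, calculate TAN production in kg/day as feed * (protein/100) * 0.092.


Protein in feed = 111.4 * 32/100 = 35.648 kg/day
TAN = protein * 0.092 = 35.648 * 0.092 = 3.279616 kg/day

3.279616 kg/day


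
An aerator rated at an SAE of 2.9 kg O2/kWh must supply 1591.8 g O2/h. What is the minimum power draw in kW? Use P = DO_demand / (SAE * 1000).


SAE in g O2/kWh = 2.9 * 1000 = 2900 g/kWh
P = DO_demand / SAE_g = 1591.8 / 2900 = 0.548897 kW

0.548897 kW


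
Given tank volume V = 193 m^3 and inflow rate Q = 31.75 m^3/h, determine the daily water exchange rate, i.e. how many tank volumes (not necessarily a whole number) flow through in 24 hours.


Daily flow volume = 31.75 m^3/h * 24 h = 762 m^3/day
Exchanges = daily flow / tank volume = 762 / 193 = 3.94819 exchanges/day

3.94819 exchanges/day


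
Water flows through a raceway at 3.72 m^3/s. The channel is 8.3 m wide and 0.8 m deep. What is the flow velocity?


Cross-sectional area = W * d = 8.3 * 0.8 = 6.64 m^2
Velocity = Q / A = 3.72 / 6.64 = 0.560241 m/s

0.560241 m/s


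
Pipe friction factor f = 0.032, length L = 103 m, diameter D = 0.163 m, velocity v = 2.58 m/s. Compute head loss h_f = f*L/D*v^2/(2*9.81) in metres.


v^2 = 2.58^2 = 6.6564 m^2/s^2
L/D = 103/0.163 = 631.90184
h_f = f*(L/D)*v^2/(2g) = 0.032 * 631.90184 * 6.6564 / 19.62 = 6.86025 m

6.86025 m


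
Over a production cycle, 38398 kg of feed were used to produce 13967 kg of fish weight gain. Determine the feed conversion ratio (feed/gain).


FCR = feed consumed / weight gained
FCR = 38398 kg / 13967 kg = 2.74919

2.74919


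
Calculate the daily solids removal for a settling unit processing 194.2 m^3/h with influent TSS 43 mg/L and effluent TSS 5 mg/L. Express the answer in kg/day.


Concentration drop: TSS_in - TSS_out = 43 - 5 = 38 mg/L
Hourly solids removed = Q * dTSS = 194.2 m^3/h * 38 mg/L = 7379.6 g/h  (m^3/h * mg/L = g/h)
Daily solids removed = 7379.6 * 24 = 177110.4 g/day
Convert g to kg: 177110.4 / 1000 = 177.1104 kg/day

177.1104 kg/day


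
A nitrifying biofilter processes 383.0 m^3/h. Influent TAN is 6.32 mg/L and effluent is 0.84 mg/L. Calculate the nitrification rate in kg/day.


Concentration drop: TAN_in - TAN_out = 6.32 - 0.84 = 5.48 mg/L
Hourly TAN removed = Q * dTAN = 383.0 m^3/h * 5.48 mg/L = 2098.84 g/h  (m^3/h * mg/L = g/h)
Daily TAN removed = 2098.84 * 24 = 50372.16 g/day
Convert to kg/day: 50372.16 / 1000 = 50.37216 kg/day

50.37216 kg/day


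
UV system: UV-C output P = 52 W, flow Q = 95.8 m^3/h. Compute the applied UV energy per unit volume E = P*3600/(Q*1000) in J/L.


Energy delivered per hour = 52 W * 3600 s = 187200 J/h
Volume treated per hour = 95.8 m^3/h * 1000 = 95800 L/h
dose = 187200 / 95800 = 1.95407 J/L

1.95407 J/L


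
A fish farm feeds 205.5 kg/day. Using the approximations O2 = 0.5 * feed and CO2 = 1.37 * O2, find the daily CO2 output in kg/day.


O2 = 205.5 * 0.5 = 102.75
CO2 = 102.75 * 1.37 = 140.7675

140.7675 kg/day


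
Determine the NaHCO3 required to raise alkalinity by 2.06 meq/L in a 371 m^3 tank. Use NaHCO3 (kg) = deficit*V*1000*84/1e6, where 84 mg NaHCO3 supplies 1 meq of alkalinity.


Tank volume in L = 371 m^3 * 1000 = 371000 L
Total meq required = 2.06 meq/L * 371000 L = 764260 meq
NaHCO3 mass = 764260 meq * 84 mg/meq / 1e6 = 64.1978 kg

64.1978 kg


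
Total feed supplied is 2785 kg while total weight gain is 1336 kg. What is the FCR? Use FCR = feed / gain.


FCR = feed consumed / weight gained
FCR = 2785 kg / 1336 kg = 2.08458

2.08458


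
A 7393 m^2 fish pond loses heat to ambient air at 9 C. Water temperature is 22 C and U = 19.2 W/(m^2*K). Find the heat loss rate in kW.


Temperature difference dT = 22 - 9 = 13 K
Heat loss (W) = U * A * dT = 19.2 * 7393 * 13 = 1845292.8 W
Convert to kW: 1845292.8 / 1000 = 1845.2928 kW

1845.2928 kW


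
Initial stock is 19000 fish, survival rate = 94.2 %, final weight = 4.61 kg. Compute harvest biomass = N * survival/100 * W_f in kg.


Survivors = 19000 * 94.2/100 = 17898 fish
Harvest biomass = survivors * W_f = 17898 * 4.61 = 82509.78 kg

82509.78 kg


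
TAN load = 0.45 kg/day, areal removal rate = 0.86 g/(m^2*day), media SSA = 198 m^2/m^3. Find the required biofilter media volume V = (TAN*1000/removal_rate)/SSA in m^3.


A = 0.45*1000 / 0.86 = 523.25581 m^2
V = 523.25581 / 198 = 2.64271

2.64271 m^3


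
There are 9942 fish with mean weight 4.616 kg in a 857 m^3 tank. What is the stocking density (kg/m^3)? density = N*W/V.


Total biomass = 9942 fish * 4.616 kg = 45892.272 kg
Density = total biomass / volume = 45892.272 / 857 = 53.5499 kg/m^3

53.5499 kg/m^3


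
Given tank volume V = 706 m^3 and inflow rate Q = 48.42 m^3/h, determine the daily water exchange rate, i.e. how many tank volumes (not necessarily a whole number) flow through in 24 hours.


Daily flow volume = 48.42 m^3/h * 24 h = 1162.08 m^3/day
Exchanges = daily flow / tank volume = 1162.08 / 706 = 1.64601 exchanges/day

1.64601 exchanges/day


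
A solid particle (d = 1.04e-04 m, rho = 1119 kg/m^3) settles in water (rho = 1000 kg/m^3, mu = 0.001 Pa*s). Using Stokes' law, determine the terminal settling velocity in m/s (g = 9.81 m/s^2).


Density difference: rho_p - rho_f = 1119 - 1000 = 119 kg/m^3
d^2 = (1.04e-04)^2 = 1.0816e-08 m^2
Numerator = (rho_p - rho_f) * g * d^2 = 119 * 9.81 * 1.0816e-08 = 1.262649e-05
Denominator = 18 * mu = 18 * 0.001 = 0.018
v_s = 1.262649e-05 / 0.018 = 7.01472e-04 m/s
Check: Re = rho_f * v_s * d / mu = 1000 * 7.01472e-04 * 1.04e-04 / 0.001 = 0.073 < 1, so Stokes' law applies.

7.01472e-04 m/s


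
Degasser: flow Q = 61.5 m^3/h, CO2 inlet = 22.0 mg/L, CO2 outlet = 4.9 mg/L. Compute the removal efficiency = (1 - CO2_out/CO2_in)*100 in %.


CO2_out / CO2_in = 4.9 / 22.0 = 0.22272727
Fraction remaining = 0.22272727
efficiency = (1 - 0.22272727) * 100 = 77.7273 %

77.7273 %


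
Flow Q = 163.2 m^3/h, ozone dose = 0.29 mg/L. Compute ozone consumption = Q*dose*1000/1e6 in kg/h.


O3 demand (mg/h) = Q * dose * 1000 = 163.2 * 0.29 * 1000 = 47328 mg/h
Convert mg to kg: 47328 / 1e6 = 0.047328 kg/h

0.047328 kg/h


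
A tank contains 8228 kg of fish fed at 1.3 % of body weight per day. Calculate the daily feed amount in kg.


Feeding rate fraction = 1.3% / 100 = 0.013
Daily feed = 8228 kg * 0.013 = 106.964 kg/day

106.964 kg/day


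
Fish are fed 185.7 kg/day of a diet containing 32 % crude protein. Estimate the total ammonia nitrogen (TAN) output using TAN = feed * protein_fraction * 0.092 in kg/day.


Protein in feed = 185.7 * 32/100 = 59.424 kg/day
TAN = protein * 0.092 = 59.424 * 0.092 = 5.467008 kg/day

5.467008 kg/day


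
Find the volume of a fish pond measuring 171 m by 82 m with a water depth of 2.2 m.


Base area = L * W = 171 * 82 = 14022 m^2
Volume = area * depth = 14022 * 2.2 = 30848.4 m^3

30848.4 m^3


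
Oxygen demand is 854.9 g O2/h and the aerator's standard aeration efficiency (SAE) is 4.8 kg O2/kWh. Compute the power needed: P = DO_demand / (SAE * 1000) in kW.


SAE in g O2/kWh = 4.8 * 1000 = 4800 g/kWh
P = DO_demand / SAE_g = 854.9 / 4800 = 0.178104 kW

0.178104 kW


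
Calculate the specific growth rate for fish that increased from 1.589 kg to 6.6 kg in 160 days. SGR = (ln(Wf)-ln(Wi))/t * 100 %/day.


ln(W_f) = ln(6.6) = 1.8870696
ln(W_i) = ln(1.589) = 0.46310489
ln(W_f) - ln(W_i) = 1.8870696 - 0.46310489 = 1.4239647
SGR = 1.4239647 / 160 * 100 = 0.889978 %/day

0.889978 %/day


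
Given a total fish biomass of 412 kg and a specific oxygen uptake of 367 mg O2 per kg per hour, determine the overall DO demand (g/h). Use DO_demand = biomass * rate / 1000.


Total O2 consumption (mg/h) = 412 kg * 367 mg/(kg*h) = 151204 mg/h
Convert to g/h: 151204 / 1000 = 151.204 g/h

151.204 g/h


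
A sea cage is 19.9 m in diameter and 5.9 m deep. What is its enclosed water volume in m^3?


r = d/2 = 19.9/2 = 9.95 m
Base area = pi*r^2 = pi*9.95^2 = 311.02553 m^2
Volume = 311.02553 * 5.9 = 1835.05 m^3

1835.05 m^3


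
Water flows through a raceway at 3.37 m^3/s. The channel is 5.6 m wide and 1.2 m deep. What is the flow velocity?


Cross-sectional area = W * d = 5.6 * 1.2 = 6.72 m^2
Velocity = Q / A = 3.37 / 6.72 = 0.501488 m/s

0.501488 m/s


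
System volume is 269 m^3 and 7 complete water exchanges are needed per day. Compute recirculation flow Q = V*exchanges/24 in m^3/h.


Daily recirculation volume = 269 m^3 * 7 = 1883 m^3/day
Flow rate Q = daily volume / 24 h = 1883 / 24 = 78.4583 m^3/h

78.4583 m^3/h


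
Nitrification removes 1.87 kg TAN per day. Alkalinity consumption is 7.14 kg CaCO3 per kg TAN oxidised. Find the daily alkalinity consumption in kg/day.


Alkalinity factor: 7.14 kg CaCO3 consumed per kg TAN nitrified
alk = 1.87 kg TAN * 7.14 = 13.3518 kg CaCO3/day

13.3518 kg CaCO3/day


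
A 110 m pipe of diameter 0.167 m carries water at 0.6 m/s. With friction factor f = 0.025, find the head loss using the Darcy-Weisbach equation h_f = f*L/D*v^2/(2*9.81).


v^2 = 0.6^2 = 0.36 m^2/s^2
L/D = 110/0.167 = 658.68263
h_f = f*(L/D)*v^2/(2g) = 0.025 * 658.68263 * 0.36 / 19.62 = 0.302148 m

0.302148 m


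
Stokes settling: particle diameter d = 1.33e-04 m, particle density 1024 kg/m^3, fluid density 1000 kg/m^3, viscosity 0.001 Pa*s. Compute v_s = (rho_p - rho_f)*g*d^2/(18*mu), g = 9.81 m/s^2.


Density difference: rho_p - rho_f = 1024 - 1000 = 24 kg/m^3
d^2 = (1.33e-04)^2 = 1.7689e-08 m^2
Numerator = (rho_p - rho_f) * g * d^2 = 24 * 9.81 * 1.7689e-08 = 4.1646982e-06
Denominator = 18 * mu = 18 * 0.001 = 0.018
v_s = 4.1646982e-06 / 0.018 = 2.31372e-04 m/s
Check: Re = rho_f * v_s * d / mu = 1000 * 2.31372e-04 * 1.33e-04 / 0.001 = 0.0308 < 1, so Stokes' law applies.

2.31372e-04 m/s


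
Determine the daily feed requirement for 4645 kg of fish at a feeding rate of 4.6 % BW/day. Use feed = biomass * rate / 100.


Feeding rate fraction = 4.6% / 100 = 0.046
Daily feed = 4645 kg * 0.046 = 213.67 kg/day

213.67 kg/day


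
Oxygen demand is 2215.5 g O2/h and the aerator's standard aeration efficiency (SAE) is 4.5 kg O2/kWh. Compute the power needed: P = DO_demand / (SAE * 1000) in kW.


SAE in g O2/kWh = 4.5 * 1000 = 4500 g/kWh
P = DO_demand / SAE_g = 2215.5 / 4500 = 0.492333 kW

0.492333 kW


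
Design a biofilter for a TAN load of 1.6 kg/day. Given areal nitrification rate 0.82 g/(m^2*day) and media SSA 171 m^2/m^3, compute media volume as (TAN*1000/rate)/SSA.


A = 1.6*1000 / 0.82 = 1951.2195 m^2
V = 1951.2195 / 171 = 11.4106

11.4106 m^3


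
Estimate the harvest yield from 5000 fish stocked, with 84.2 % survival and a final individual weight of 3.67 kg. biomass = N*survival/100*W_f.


Survivors = 5000 * 84.2/100 = 4210 fish
Harvest biomass = survivors * W_f = 4210 * 3.67 = 15450.7 kg

15450.7 kg


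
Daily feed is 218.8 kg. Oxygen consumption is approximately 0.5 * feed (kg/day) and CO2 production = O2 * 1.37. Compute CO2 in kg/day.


O2 = 218.8 * 0.5 = 109.4
CO2 = 109.4 * 1.37 = 149.878

149.878 kg/day


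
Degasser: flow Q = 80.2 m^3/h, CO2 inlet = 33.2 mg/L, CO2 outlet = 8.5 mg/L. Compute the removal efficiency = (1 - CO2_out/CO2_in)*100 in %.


CO2_out / CO2_in = 8.5 / 33.2 = 0.2560241
Fraction remaining = 0.2560241
efficiency = (1 - 0.2560241) * 100 = 74.3976 %

74.3976 %


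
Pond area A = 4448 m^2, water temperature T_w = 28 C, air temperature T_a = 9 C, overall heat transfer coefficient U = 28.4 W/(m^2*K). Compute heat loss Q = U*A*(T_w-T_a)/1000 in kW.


Temperature difference dT = 28 - 9 = 19 K
Heat loss (W) = U * A * dT = 28.4 * 4448 * 19 = 2400140.8 W
Convert to kW: 2400140.8 / 1000 = 2400.1408 kW

2400.1408 kW


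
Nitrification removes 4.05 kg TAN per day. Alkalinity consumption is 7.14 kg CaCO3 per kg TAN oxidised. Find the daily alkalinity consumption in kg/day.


Alkalinity factor: 7.14 kg CaCO3 consumed per kg TAN nitrified
alk = 4.05 kg TAN * 7.14 = 28.917 kg CaCO3/day

28.917 kg CaCO3/day


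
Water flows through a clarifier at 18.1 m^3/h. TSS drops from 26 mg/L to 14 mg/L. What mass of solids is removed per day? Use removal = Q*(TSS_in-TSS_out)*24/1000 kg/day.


Concentration drop: TSS_in - TSS_out = 26 - 14 = 12 mg/L
Hourly solids removed = Q * dTSS = 18.1 m^3/h * 12 mg/L = 217.2 g/h  (m^3/h * mg/L = g/h)
Daily solids removed = 217.2 * 24 = 5212.8 g/day
Convert g to kg: 5212.8 / 1000 = 5.2128 kg/day

5.2128 kg/day


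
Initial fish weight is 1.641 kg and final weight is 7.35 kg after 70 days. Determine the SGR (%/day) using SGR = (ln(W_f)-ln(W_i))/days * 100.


ln(W_f) = ln(7.35) = 1.9947003
ln(W_i) = ln(1.641) = 0.49530581
ln(W_f) - ln(W_i) = 1.9947003 - 0.49530581 = 1.4993945
SGR = 1.4993945 / 70 * 100 = 2.14199 %/day

2.14199 %/day


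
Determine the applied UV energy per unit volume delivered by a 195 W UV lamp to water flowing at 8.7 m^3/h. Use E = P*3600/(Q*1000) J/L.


Energy delivered per hour = 195 W * 3600 s = 702000 J/h
Volume treated per hour = 8.7 m^3/h * 1000 = 8700 L/h
dose = 702000 / 8700 = 80.6897 J/L

80.6897 J/L


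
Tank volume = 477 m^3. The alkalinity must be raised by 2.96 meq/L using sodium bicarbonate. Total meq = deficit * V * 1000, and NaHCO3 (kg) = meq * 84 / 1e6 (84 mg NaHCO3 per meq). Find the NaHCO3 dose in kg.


Tank volume in L = 477 m^3 * 1000 = 477000 L
Total meq required = 2.96 meq/L * 477000 L = 1411920 meq
NaHCO3 mass = 1411920 meq * 84 mg/meq / 1e6 = 118.601 kg

118.601 kg


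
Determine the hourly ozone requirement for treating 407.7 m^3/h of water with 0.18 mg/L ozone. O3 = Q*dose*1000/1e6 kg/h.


O3 demand (mg/h) = Q * dose * 1000 = 407.7 * 0.18 * 1000 = 73386 mg/h
Convert mg to kg: 73386 / 1e6 = 0.073386 kg/h

0.073386 kg/h


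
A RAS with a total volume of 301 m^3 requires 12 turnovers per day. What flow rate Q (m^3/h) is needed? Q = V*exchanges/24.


Daily recirculation volume = 301 m^3 * 12 = 3612 m^3/day
Flow rate Q = daily volume / 24 h = 3612 / 24 = 150.5 m^3/h

150.5 m^3/h


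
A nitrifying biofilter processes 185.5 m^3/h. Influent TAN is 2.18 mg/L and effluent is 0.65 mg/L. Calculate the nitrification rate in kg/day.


Concentration drop: TAN_in - TAN_out = 2.18 - 0.65 = 1.53 mg/L
Hourly TAN removed = Q * dTAN = 185.5 m^3/h * 1.53 mg/L = 283.815 g/h  (m^3/h * mg/L = g/h)
Daily TAN removed = 283.815 * 24 = 6811.56 g/day
Convert to kg/day: 6811.56 / 1000 = 6.81156 kg/day

6.81156 kg/day


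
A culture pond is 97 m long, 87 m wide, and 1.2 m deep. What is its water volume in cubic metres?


Base area = L * W = 97 * 87 = 8439 m^2
Volume = area * depth = 8439 * 1.2 = 10126.8 m^3

10126.8 m^3


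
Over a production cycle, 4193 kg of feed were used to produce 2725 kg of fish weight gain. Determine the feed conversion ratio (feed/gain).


FCR = feed consumed / weight gained
FCR = 4193 kg / 2725 kg = 1.53872

1.53872


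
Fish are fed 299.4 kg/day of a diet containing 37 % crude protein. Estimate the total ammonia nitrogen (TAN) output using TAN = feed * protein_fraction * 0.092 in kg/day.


Protein in feed = 299.4 * 37/100 = 110.778 kg/day
TAN = protein * 0.092 = 110.778 * 0.092 = 10.191576 kg/day

10.191576 kg/day


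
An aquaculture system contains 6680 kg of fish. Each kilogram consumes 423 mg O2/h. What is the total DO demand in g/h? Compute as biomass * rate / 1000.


Total O2 consumption (mg/h) = 6680 kg * 423 mg/(kg*h) = 2825640 mg/h
Convert to g/h: 2825640 / 1000 = 2825.64 g/h

2825.64 g/h


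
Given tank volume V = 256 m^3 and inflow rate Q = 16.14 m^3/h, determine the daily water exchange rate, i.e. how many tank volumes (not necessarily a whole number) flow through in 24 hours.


Daily flow volume = 16.14 m^3/h * 24 h = 387.36 m^3/day
Exchanges = daily flow / tank volume = 387.36 / 256 = 1.51313 exchanges/day

1.51313 exchanges/day


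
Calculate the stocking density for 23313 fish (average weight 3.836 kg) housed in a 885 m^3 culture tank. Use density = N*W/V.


Total biomass = 23313 fish * 3.836 kg = 89428.668 kg
Density = total biomass / volume = 89428.668 / 885 = 101.049 kg/m^3

101.049 kg/m^3


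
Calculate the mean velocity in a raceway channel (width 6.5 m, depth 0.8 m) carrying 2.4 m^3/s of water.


Cross-sectional area = W * d = 6.5 * 0.8 = 5.2 m^2
Velocity = Q / A = 2.4 / 5.2 = 0.461538 m/s

0.461538 m/s


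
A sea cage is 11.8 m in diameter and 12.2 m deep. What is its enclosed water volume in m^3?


r = d/2 = 11.8/2 = 5.9 m
Base area = pi*r^2 = pi*5.9^2 = 109.35884 m^2
Volume = 109.35884 * 12.2 = 1334.18 m^3

1334.18 m^3


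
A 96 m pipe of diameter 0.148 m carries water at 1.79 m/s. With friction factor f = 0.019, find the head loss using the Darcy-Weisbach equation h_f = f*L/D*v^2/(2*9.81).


v^2 = 1.79^2 = 3.2041 m^2/s^2
L/D = 96/0.148 = 648.64865
h_f = f*(L/D)*v^2/(2g) = 0.019 * 648.64865 * 3.2041 / 19.62 = 2.01266 m

2.01266 m


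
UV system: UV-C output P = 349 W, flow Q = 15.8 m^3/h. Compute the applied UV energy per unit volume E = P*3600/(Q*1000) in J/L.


Energy delivered per hour = 349 W * 3600 s = 1256400 J/h
Volume treated per hour = 15.8 m^3/h * 1000 = 15800 L/h
dose = 1256400 / 15800 = 79.519 J/L

79.519 J/L


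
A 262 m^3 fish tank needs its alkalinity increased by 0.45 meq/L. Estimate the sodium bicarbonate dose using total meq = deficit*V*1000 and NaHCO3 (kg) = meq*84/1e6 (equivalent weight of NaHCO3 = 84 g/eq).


Tank volume in L = 262 m^3 * 1000 = 262000 L
Total meq required = 0.45 meq/L * 262000 L = 117900 meq
NaHCO3 mass = 117900 meq * 84 mg/meq / 1e6 = 9.9036 kg

9.9036 kg


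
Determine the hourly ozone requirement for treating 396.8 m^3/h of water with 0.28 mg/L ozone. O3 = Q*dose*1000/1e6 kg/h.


O3 demand (mg/h) = Q * dose * 1000 = 396.8 * 0.28 * 1000 = 111104 mg/h
Convert mg to kg: 111104 / 1e6 = 0.111104 kg/h

0.111104 kg/h


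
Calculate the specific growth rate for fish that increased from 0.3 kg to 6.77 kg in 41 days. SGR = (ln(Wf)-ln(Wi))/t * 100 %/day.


ln(W_f) = ln(6.77) = 1.9125011
ln(W_i) = ln(0.3) = -1.2039728
ln(W_f) - ln(W_i) = 1.9125011 - -1.2039728 = 3.1164739
SGR = 3.1164739 / 41 * 100 = 7.60116 %/day

7.60116 %/day


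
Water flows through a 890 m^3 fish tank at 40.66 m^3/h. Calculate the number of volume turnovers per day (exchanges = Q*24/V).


Daily flow volume = 40.66 m^3/h * 24 h = 975.84 m^3/day
Exchanges = daily flow / tank volume = 975.84 / 890 = 1.09645 exchanges/day

1.09645 exchanges/day


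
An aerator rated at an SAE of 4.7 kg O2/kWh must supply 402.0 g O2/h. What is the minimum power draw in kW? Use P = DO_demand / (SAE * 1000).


SAE in g O2/kWh = 4.7 * 1000 = 4700 g/kWh
P = DO_demand / SAE_g = 402.0 / 4700 = 0.0855319 kW

0.0855319 kW


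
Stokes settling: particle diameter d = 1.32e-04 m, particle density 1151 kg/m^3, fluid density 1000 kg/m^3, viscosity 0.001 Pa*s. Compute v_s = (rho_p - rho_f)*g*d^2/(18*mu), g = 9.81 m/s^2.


Density difference: rho_p - rho_f = 1151 - 1000 = 151 kg/m^3
d^2 = (1.32e-04)^2 = 1.7424e-08 m^2
Numerator = (rho_p - rho_f) * g * d^2 = 151 * 9.81 * 1.7424e-08 = 2.5810345e-05
Denominator = 18 * mu = 18 * 0.001 = 0.018
v_s = 2.5810345e-05 / 0.018 = 0.00143391 m/s
Check: Re = rho_f * v_s * d / mu = 1000 * 0.00143391 * 1.32e-04 / 0.001 = 0.189 < 1, so Stokes' law applies.

0.00143391 m/s


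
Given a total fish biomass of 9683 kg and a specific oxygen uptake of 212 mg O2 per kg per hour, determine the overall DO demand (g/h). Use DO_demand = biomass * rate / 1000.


Total O2 consumption (mg/h) = 9683 kg * 212 mg/(kg*h) = 2052796 mg/h
Convert to g/h: 2052796 / 1000 = 2052.796 g/h

2052.796 g/h


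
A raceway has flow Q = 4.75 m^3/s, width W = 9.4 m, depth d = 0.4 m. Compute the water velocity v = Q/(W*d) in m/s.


Cross-sectional area = W * d = 9.4 * 0.4 = 3.76 m^2
Velocity = Q / A = 4.75 / 3.76 = 1.2633 m/s

1.2633 m/s


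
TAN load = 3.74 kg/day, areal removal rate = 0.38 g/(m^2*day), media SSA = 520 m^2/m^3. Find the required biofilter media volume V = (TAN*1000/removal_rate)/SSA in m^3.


A = 3.74*1000 / 0.38 = 9842.1053 m^2
V = 9842.1053 / 520 = 18.9271

18.9271 m^3


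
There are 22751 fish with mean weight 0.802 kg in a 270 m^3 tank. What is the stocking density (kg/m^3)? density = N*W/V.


Total biomass = 22751 fish * 0.802 kg = 18246.302 kg
Density = total biomass / volume = 18246.302 / 270 = 67.5789 kg/m^3

67.5789 kg/m^3


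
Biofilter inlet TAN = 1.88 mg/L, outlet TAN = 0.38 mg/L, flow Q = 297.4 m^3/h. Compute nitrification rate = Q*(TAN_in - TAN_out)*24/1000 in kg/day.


Concentration drop: TAN_in - TAN_out = 1.88 - 0.38 = 1.5 mg/L
Hourly TAN removed = Q * dTAN = 297.4 m^3/h * 1.5 mg/L = 446.1 g/h  (m^3/h * mg/L = g/h)
Daily TAN removed = 446.1 * 24 = 10706.4 g/day
Convert to kg/day: 10706.4 / 1000 = 10.7064 kg/day

10.7064 kg/day


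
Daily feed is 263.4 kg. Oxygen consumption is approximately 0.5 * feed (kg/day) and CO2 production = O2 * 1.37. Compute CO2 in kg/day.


O2 = 263.4 * 0.5 = 131.7
CO2 = 131.7 * 1.37 = 180.429

180.429 kg/day


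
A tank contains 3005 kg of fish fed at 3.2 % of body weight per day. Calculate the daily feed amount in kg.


Feeding rate fraction = 3.2% / 100 = 0.032
Daily feed = 3005 kg * 0.032 = 96.16 kg/day

96.16 kg/day


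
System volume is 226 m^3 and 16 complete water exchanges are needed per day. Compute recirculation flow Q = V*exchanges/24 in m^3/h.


Daily recirculation volume = 226 m^3 * 16 = 3616 m^3/day
Flow rate Q = daily volume / 24 h = 3616 / 24 = 150.667 m^3/h

150.667 m^3/h


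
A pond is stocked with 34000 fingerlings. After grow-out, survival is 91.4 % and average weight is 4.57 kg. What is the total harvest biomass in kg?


Survivors = 34000 * 91.4/100 = 31076 fish
Harvest biomass = survivors * W_f = 31076 * 4.57 = 142017.32 kg

142017.32 kg


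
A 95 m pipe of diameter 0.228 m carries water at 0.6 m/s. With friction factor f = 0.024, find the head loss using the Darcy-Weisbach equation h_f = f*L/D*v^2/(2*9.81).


v^2 = 0.6^2 = 0.36 m^2/s^2
L/D = 95/0.228 = 416.66667
h_f = f*(L/D)*v^2/(2g) = 0.024 * 416.66667 * 0.36 / 19.62 = 0.183486 m

0.183486 m


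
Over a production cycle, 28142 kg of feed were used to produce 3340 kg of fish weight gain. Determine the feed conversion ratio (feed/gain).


FCR = feed consumed / weight gained
FCR = 28142 kg / 3340 kg = 8.42575

8.42575


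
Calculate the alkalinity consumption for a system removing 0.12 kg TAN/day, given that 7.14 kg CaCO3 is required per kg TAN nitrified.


Alkalinity factor: 7.14 kg CaCO3 consumed per kg TAN nitrified
alk = 0.12 kg TAN * 7.14 = 0.8568 kg CaCO3/day

0.8568 kg CaCO3/day


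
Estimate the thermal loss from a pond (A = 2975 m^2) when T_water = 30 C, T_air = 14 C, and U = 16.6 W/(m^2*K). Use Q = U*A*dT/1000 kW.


Temperature difference dT = 30 - 14 = 16 K
Heat loss (W) = U * A * dT = 16.6 * 2975 * 16 = 790160 W
Convert to kW: 790160 / 1000 = 790.16 kW

790.16 kW


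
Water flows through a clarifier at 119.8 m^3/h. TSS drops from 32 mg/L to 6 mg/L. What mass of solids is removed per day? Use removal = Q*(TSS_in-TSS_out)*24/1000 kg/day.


Concentration drop: TSS_in - TSS_out = 32 - 6 = 26 mg/L
Hourly solids removed = Q * dTSS = 119.8 m^3/h * 26 mg/L = 3114.8 g/h  (m^3/h * mg/L = g/h)
Daily solids removed = 3114.8 * 24 = 74755.2 g/day
Convert g to kg: 74755.2 / 1000 = 74.7552 kg/day

74.7552 kg/day


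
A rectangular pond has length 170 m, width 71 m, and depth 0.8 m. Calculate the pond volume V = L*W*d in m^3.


Base area = L * W = 170 * 71 = 12070 m^2
Volume = area * depth = 12070 * 0.8 = 9656 m^3

9656 m^3


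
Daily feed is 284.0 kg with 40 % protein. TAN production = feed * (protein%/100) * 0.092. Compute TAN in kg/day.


Protein in feed = 284.0 * 40/100 = 113.6 kg/day
TAN = protein * 0.092 = 113.6 * 0.092 = 10.4512 kg/day

10.4512 kg/day


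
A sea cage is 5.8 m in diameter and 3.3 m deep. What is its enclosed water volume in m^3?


r = d/2 = 5.8/2 = 2.9 m
Base area = pi*r^2 = pi*2.9^2 = 26.420794 m^2
Volume = 26.420794 * 3.3 = 87.1886 m^3

87.1886 m^3


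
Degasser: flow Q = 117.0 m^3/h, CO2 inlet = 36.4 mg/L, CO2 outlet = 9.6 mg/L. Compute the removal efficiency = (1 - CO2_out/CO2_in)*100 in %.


CO2_out / CO2_in = 9.6 / 36.4 = 0.26373626
Fraction remaining = 0.26373626
efficiency = (1 - 0.26373626) * 100 = 73.6264 %

73.6264 %


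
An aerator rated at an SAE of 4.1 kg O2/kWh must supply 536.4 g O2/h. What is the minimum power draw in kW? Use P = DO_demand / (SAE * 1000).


SAE in g O2/kWh = 4.1 * 1000 = 4100 g/kWh
P = DO_demand / SAE_g = 536.4 / 4100 = 0.130829 kW

0.130829 kW


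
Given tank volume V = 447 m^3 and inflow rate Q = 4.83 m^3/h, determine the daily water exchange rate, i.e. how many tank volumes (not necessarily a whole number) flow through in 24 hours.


Daily flow volume = 4.83 m^3/h * 24 h = 115.92 m^3/day
Exchanges = daily flow / tank volume = 115.92 / 447 = 0.259329 exchanges/day

0.259329 exchanges/day


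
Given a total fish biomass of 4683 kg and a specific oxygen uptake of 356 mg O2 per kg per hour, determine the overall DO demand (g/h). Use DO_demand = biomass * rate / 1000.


Total O2 consumption (mg/h) = 4683 kg * 356 mg/(kg*h) = 1667148 mg/h
Convert to g/h: 1667148 / 1000 = 1667.148 g/h

1667.148 g/h


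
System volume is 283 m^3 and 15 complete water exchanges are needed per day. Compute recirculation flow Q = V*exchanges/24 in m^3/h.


Daily recirculation volume = 283 m^3 * 15 = 4245 m^3/day
Flow rate Q = daily volume / 24 h = 4245 / 24 = 176.875 m^3/h

176.875 m^3/h


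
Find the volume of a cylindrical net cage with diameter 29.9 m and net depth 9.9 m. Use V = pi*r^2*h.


r = d/2 = 29.9/2 = 14.95 m
Base area = pi*r^2 = pi*14.95^2 = 702.15381 m^2
Volume = 702.15381 * 9.9 = 6951.32 m^3

6951.32 m^3


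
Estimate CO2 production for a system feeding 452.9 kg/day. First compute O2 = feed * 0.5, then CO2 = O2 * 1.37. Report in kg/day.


O2 = 452.9 * 0.5 = 226.45
CO2 = 226.45 * 1.37 = 310.2365

310.2365 kg/day


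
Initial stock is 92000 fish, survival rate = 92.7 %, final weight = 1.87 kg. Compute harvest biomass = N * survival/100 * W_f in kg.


Survivors = 92000 * 92.7/100 = 85284 fish
Harvest biomass = survivors * W_f = 85284 * 1.87 = 159481.08 kg

159481.08 kg


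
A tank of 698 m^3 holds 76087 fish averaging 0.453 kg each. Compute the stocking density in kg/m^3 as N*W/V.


Total biomass = 76087 fish * 0.453 kg = 34467.411 kg
Density = total biomass / volume = 34467.411 / 698 = 49.3802 kg/m^3

49.3802 kg/m^3


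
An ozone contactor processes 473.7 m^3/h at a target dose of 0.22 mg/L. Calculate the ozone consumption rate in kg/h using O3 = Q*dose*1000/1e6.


O3 demand (mg/h) = Q * dose * 1000 = 473.7 * 0.22 * 1000 = 104214 mg/h
Convert mg to kg: 104214 / 1e6 = 0.104214 kg/h

0.104214 kg/h


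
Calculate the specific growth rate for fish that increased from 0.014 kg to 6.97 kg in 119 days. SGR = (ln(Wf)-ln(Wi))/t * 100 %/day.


ln(W_f) = ln(6.97) = 1.9416152
ln(W_i) = ln(0.014) = -4.2686979
ln(W_f) - ln(W_i) = 1.9416152 - -4.2686979 = 6.2103131
SGR = 6.2103131 / 119 * 100 = 5.21875 %/day

5.21875 %/day


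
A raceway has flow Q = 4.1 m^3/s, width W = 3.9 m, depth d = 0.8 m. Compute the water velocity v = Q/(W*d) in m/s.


Cross-sectional area = W * d = 3.9 * 0.8 = 3.12 m^2
Velocity = Q / A = 4.1 / 3.12 = 1.3141 m/s

1.3141 m/s


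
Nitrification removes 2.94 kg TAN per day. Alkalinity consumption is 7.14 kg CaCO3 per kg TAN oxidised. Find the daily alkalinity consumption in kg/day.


Alkalinity factor: 7.14 kg CaCO3 consumed per kg TAN nitrified
alk = 2.94 kg TAN * 7.14 = 20.9916 kg CaCO3/day

20.9916 kg CaCO3/day


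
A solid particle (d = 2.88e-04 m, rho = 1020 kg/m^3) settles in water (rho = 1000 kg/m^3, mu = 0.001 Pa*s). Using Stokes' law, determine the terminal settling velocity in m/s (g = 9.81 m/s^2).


Density difference: rho_p - rho_f = 1020 - 1000 = 20 kg/m^3
d^2 = (2.88e-04)^2 = 8.2944e-08 m^2
Numerator = (rho_p - rho_f) * g * d^2 = 20 * 9.81 * 8.2944e-08 = 1.6273613e-05
Denominator = 18 * mu = 18 * 0.001 = 0.018
v_s = 1.6273613e-05 / 0.018 = 9.0409e-04 m/s
Check: Re = rho_f * v_s * d / mu = 1000 * 9.0409e-04 * 2.88e-04 / 0.001 = 0.26 < 1, so Stokes' law applies.

9.0409e-04 m/s


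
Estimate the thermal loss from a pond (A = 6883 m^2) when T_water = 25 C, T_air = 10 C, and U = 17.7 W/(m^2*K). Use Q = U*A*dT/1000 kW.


Temperature difference dT = 25 - 10 = 15 K
Heat loss (W) = U * A * dT = 17.7 * 6883 * 15 = 1827436.5 W
Convert to kW: 1827436.5 / 1000 = 1827.4365 kW

1827.4365 kW


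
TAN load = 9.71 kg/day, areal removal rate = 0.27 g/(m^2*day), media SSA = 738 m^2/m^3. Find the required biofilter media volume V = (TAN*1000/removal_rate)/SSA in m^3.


A = 9.71*1000 / 0.27 = 35962.963 m^2
V = 35962.963 / 738 = 48.7303

48.7303 m^3


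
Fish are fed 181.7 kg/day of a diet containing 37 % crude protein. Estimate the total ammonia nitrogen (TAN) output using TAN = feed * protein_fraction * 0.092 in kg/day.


Protein in feed = 181.7 * 37/100 = 67.229 kg/day
TAN = protein * 0.092 = 67.229 * 0.092 = 6.185068 kg/day

6.185068 kg/day


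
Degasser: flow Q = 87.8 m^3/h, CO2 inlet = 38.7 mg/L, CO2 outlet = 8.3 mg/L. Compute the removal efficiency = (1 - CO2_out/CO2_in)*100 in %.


CO2_out / CO2_in = 8.3 / 38.7 = 0.21447028
Fraction remaining = 0.21447028
efficiency = (1 - 0.21447028) * 100 = 78.553 %

78.553 %


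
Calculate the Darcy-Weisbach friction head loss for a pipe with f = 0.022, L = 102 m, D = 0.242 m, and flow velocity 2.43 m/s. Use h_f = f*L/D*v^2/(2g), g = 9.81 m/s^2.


v^2 = 2.43^2 = 5.9049 m^2/s^2
L/D = 102/0.242 = 421.4876
h_f = f*(L/D)*v^2/(2g) = 0.022 * 421.4876 * 5.9049 / 19.62 = 2.79075 m

2.79075 m


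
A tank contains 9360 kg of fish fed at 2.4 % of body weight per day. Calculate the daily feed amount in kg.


Feeding rate fraction = 2.4% / 100 = 0.024
Daily feed = 9360 kg * 0.024 = 224.64 kg/day

224.64 kg/day


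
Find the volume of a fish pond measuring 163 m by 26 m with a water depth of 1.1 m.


Base area = L * W = 163 * 26 = 4238 m^2
Volume = area * depth = 4238 * 1.1 = 4661.8 m^3

4661.8 m^3


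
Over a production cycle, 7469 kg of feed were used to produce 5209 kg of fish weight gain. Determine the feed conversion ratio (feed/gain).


FCR = feed consumed / weight gained
FCR = 7469 kg / 5209 kg = 1.43386

1.43386


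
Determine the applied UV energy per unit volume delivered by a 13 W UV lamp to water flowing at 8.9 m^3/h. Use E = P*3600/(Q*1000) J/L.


Energy delivered per hour = 13 W * 3600 s = 46800 J/h
Volume treated per hour = 8.9 m^3/h * 1000 = 8900 L/h
dose = 46800 / 8900 = 5.25843 J/L

5.25843 J/L


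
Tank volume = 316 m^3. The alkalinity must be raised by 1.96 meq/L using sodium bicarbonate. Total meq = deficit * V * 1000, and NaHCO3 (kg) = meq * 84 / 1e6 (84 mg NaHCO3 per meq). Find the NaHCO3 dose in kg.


Tank volume in L = 316 m^3 * 1000 = 316000 L
Total meq required = 1.96 meq/L * 316000 L = 619360 meq
NaHCO3 mass = 619360 meq * 84 mg/meq / 1e6 = 52.0262 kg

52.0262 kg


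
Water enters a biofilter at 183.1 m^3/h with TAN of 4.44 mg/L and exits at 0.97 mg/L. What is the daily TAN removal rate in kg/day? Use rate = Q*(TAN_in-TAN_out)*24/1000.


Concentration drop: TAN_in - TAN_out = 4.44 - 0.97 = 3.47 mg/L
Hourly TAN removed = Q * dTAN = 183.1 m^3/h * 3.47 mg/L = 635.357 g/h  (m^3/h * mg/L = g/h)
Daily TAN removed = 635.357 * 24 = 15248.568 g/day
Convert to kg/day: 15248.568 / 1000 = 15.248568 kg/day

15.248568 kg/day


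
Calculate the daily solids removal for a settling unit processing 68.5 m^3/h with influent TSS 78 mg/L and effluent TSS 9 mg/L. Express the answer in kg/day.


Concentration drop: TSS_in - TSS_out = 78 - 9 = 69 mg/L
Hourly solids removed = Q * dTSS = 68.5 m^3/h * 69 mg/L = 4726.5 g/h  (m^3/h * mg/L = g/h)
Daily solids removed = 4726.5 * 24 = 113436 g/day
Convert g to kg: 113436 / 1000 = 113.436 kg/day

113.436 kg/day


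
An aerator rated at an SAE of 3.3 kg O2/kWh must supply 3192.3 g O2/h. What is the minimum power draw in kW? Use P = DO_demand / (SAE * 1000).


SAE in g O2/kWh = 3.3 * 1000 = 3300 g/kWh
P = DO_demand / SAE_g = 3192.3 / 3300 = 0.967364 kW

0.967364 kW


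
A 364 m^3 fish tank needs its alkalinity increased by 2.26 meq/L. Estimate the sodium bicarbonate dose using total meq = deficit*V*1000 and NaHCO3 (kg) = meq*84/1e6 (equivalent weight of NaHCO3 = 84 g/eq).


Tank volume in L = 364 m^3 * 1000 = 364000 L
Total meq required = 2.26 meq/L * 364000 L = 822640 meq
NaHCO3 mass = 822640 meq * 84 mg/meq / 1e6 = 69.1018 kg

69.1018 kg


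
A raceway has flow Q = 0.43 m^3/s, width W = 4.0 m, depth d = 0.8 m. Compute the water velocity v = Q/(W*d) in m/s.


Cross-sectional area = W * d = 4.0 * 0.8 = 3.2 m^2
Velocity = Q / A = 0.43 / 3.2 = 0.134375 m/s

0.134375 m/s


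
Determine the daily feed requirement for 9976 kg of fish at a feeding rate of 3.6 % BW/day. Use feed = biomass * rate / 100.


Feeding rate fraction = 3.6% / 100 = 0.036
Daily feed = 9976 kg * 0.036 = 359.136 kg/day

359.136 kg/day


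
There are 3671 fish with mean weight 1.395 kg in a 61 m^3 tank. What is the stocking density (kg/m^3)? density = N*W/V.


Total biomass = 3671 fish * 1.395 kg = 5121.045 kg
Density = total biomass / volume = 5121.045 / 61 = 83.9516 kg/m^3

83.9516 kg/m^3


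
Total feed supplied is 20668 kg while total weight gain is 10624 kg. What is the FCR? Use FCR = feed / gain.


FCR = feed consumed / weight gained
FCR = 20668 kg / 10624 kg = 1.94541

1.94541


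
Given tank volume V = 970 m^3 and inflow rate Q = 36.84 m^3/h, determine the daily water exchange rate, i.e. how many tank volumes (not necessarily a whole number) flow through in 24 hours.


Daily flow volume = 36.84 m^3/h * 24 h = 884.16 m^3/day
Exchanges = daily flow / tank volume = 884.16 / 970 = 0.911505 exchanges/day

0.911505 exchanges/day


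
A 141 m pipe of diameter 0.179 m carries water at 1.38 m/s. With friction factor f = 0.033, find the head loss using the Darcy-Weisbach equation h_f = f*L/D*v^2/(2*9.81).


v^2 = 1.38^2 = 1.9044 m^2/s^2
L/D = 141/0.179 = 787.7095
h_f = f*(L/D)*v^2/(2g) = 0.033 * 787.7095 * 1.9044 / 19.62 = 2.52313 m

2.52313 m


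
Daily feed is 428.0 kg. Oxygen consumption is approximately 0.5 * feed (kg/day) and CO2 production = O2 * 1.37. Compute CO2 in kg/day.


O2 = 428.0 * 0.5 = 214
CO2 = 214 * 1.37 = 293.18

293.18 kg/day


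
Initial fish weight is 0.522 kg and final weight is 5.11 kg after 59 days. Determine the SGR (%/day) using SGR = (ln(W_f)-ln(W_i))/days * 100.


ln(W_f) = ln(5.11) = 1.6311994
ln(W_i) = ln(0.522) = -0.65008769
ln(W_f) - ln(W_i) = 1.6311994 - -0.65008769 = 2.2812871
SGR = 2.2812871 / 59 * 100 = 3.86659 %/day

3.86659 %/day


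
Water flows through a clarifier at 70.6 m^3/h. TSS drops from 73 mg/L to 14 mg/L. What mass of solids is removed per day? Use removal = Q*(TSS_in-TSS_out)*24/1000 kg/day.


Concentration drop: TSS_in - TSS_out = 73 - 14 = 59 mg/L
Hourly solids removed = Q * dTSS = 70.6 m^3/h * 59 mg/L = 4165.4 g/h  (m^3/h * mg/L = g/h)
Daily solids removed = 4165.4 * 24 = 99969.6 g/day
Convert g to kg: 99969.6 / 1000 = 99.9696 kg/day

99.9696 kg/day


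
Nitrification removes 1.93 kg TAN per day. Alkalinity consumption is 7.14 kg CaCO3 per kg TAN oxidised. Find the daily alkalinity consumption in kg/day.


Alkalinity factor: 7.14 kg CaCO3 consumed per kg TAN nitrified
alk = 1.93 kg TAN * 7.14 = 13.7802 kg CaCO3/day

13.7802 kg CaCO3/day


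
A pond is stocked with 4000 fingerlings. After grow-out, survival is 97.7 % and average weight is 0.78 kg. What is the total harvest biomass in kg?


Survivors = 4000 * 97.7/100 = 3908 fish
Harvest biomass = survivors * W_f = 3908 * 0.78 = 3048.24 kg

3048.24 kg


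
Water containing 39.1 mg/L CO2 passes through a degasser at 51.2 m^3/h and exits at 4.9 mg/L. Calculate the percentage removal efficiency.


CO2_out / CO2_in = 4.9 / 39.1 = 0.12531969
Fraction remaining = 0.12531969
efficiency = (1 - 0.12531969) * 100 = 87.468 %

87.468 %


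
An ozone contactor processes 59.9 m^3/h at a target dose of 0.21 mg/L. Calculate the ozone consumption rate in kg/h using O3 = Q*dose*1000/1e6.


O3 demand (mg/h) = Q * dose * 1000 = 59.9 * 0.21 * 1000 = 12579 mg/h
Convert mg to kg: 12579 / 1e6 = 0.012579 kg/h

0.012579 kg/h


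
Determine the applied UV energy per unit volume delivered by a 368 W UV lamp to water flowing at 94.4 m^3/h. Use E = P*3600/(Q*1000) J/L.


Energy delivered per hour = 368 W * 3600 s = 1324800 J/h
Volume treated per hour = 94.4 m^3/h * 1000 = 94400 L/h
dose = 1324800 / 94400 = 14.0339 J/L

14.0339 J/L


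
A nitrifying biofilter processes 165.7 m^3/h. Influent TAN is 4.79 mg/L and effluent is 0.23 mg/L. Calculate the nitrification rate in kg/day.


Concentration drop: TAN_in - TAN_out = 4.79 - 0.23 = 4.56 mg/L
Hourly TAN removed = Q * dTAN = 165.7 m^3/h * 4.56 mg/L = 755.592 g/h  (m^3/h * mg/L = g/h)
Daily TAN removed = 755.592 * 24 = 18134.208 g/day
Convert to kg/day: 18134.208 / 1000 = 18.134208 kg/day

18.134208 kg/day


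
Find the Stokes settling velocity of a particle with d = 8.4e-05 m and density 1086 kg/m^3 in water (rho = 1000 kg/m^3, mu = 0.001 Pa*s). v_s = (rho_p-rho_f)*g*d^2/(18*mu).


Density difference: rho_p - rho_f = 1086 - 1000 = 86 kg/m^3
d^2 = (8.4e-05)^2 = 7.056e-09 m^2
Numerator = (rho_p - rho_f) * g * d^2 = 86 * 9.81 * 7.056e-09 = 5.952865e-06
Denominator = 18 * mu = 18 * 0.001 = 0.018
v_s = 5.952865e-06 / 0.018 = 3.30715e-04 m/s
Check: Re = rho_f * v_s * d / mu = 1000 * 3.30715e-04 * 8.4e-05 / 0.001 = 0.0278 < 1, so Stokes' law applies.

3.30715e-04 m/s


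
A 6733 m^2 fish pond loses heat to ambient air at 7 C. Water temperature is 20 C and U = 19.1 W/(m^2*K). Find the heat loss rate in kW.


Temperature difference dT = 20 - 7 = 13 K
Heat loss (W) = U * A * dT = 19.1 * 6733 * 13 = 1671803.9 W
Convert to kW: 1671803.9 / 1000 = 1671.8039 kW

1671.8039 kW


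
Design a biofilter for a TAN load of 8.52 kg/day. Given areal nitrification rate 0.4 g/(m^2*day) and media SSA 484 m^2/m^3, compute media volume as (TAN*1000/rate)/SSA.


A = 8.52*1000 / 0.4 = 21300 m^2
V = 21300 / 484 = 44.0083

44.0083 m^3


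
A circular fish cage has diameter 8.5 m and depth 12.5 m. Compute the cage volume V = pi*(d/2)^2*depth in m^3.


r = d/2 = 8.5/2 = 4.25 m
Base area = pi*r^2 = pi*4.25^2 = 56.745017 m^2
Volume = 56.745017 * 12.5 = 709.313 m^3

709.313 m^3


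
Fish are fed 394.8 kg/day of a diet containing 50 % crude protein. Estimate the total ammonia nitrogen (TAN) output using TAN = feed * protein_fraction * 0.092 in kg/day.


Protein in feed = 394.8 * 50/100 = 197.4 kg/day
TAN = protein * 0.092 = 197.4 * 0.092 = 18.1608 kg/day

18.1608 kg/day


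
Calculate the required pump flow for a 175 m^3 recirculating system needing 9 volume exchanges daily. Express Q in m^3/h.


Daily recirculation volume = 175 m^3 * 9 = 1575 m^3/day
Flow rate Q = daily volume / 24 h = 1575 / 24 = 65.625 m^3/h

65.625 m^3/h


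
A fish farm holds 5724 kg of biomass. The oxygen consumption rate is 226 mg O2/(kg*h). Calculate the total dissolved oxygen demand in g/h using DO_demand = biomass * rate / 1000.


Total O2 consumption (mg/h) = 5724 kg * 226 mg/(kg*h) = 1293624 mg/h
Convert to g/h: 1293624 / 1000 = 1293.624 g/h

1293.624 g/h


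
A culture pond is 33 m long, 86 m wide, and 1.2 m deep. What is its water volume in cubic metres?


Base area = L * W = 33 * 86 = 2838 m^2
Volume = area * depth = 2838 * 1.2 = 3405.6 m^3

3405.6 m^3


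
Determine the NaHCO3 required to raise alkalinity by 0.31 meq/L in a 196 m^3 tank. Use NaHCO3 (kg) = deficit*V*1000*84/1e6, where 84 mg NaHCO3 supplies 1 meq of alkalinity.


Tank volume in L = 196 m^3 * 1000 = 196000 L
Total meq required = 0.31 meq/L * 196000 L = 60760 meq
NaHCO3 mass = 60760 meq * 84 mg/meq / 1e6 = 5.10384 kg

5.10384 kg
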